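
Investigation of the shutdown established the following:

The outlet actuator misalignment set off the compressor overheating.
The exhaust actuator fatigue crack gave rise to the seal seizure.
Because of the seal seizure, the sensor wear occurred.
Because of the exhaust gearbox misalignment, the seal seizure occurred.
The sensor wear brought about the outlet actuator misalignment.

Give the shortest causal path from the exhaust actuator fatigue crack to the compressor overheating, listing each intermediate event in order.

the exhaust actuator fatigue crack → the seal seizure → the sensor wear → the outlet actuator misalignment → the compressor overheating

the exhaust actuator fatigue crack → the seal seizure
the seal seizure → the sensor wear
the sensor wear → the outlet actuator misalignment
the outlet actuator misalignment → the compressor overheating
Length: 4 steps.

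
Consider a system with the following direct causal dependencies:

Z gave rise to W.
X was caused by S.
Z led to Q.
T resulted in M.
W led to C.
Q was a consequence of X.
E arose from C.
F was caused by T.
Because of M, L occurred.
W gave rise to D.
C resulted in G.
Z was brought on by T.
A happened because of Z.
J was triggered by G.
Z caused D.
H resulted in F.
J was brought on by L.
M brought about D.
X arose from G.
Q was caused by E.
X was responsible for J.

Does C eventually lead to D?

No

C leads to E, G, X, Q, J; D is not among them.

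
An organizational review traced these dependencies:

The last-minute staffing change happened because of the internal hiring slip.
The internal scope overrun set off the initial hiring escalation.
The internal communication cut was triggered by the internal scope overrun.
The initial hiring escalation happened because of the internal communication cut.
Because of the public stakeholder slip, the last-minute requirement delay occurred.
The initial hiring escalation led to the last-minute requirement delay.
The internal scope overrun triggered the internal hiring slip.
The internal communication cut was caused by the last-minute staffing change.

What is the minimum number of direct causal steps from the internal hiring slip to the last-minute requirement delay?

4

Shortest chain: the internal hiring slip → the last-minute staffing change → the internal communication cut → the initial hiring escalation → the last-minute requirement delay.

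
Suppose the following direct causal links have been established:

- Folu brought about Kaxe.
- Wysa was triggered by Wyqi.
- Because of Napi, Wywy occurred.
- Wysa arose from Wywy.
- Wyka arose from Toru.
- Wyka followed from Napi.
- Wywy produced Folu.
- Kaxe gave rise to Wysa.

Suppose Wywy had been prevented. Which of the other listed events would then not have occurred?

Downstream of Wywy: Folu, Kaxe, Wysa.
Of those, still caused via another path: Wysa.
The remainder have no surviving cause.

Folu, Kaxe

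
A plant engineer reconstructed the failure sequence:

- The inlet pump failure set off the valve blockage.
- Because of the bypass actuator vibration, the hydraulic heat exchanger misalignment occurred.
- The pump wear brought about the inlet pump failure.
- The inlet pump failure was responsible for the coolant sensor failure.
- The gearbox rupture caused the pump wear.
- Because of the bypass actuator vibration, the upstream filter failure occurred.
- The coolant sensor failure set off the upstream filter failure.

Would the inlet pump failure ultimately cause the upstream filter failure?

Yes

There is a causal chain: the inlet pump failure → the coolant sensor failure → the upstream filter failure.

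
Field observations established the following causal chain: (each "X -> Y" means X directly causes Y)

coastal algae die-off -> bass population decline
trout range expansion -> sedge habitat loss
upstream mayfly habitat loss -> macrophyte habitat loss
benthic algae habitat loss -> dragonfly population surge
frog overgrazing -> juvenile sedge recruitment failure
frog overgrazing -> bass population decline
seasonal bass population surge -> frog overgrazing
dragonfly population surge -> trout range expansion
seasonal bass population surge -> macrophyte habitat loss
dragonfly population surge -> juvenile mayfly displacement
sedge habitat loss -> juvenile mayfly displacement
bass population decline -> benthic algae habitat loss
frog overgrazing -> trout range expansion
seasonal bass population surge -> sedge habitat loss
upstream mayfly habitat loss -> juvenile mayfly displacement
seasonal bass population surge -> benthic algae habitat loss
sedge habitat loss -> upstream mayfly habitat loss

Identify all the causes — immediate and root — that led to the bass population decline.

Immediate causes of the bass population decline: the frog overgrazing, the coastal algae die-off.
Further upstream: the seasonal bass population surge.

the coastal algae die-off, the frog overgrazing, the seasonal bass population surge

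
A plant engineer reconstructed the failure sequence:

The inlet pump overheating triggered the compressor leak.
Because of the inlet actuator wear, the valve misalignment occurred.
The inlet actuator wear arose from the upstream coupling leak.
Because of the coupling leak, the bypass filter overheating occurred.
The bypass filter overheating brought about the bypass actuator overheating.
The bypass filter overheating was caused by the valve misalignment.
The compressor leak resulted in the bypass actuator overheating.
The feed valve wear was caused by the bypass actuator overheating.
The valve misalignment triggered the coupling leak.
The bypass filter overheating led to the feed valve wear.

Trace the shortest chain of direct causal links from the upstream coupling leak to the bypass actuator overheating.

the upstream coupling leak → the inlet actuator wear
the inlet actuator wear → the valve misalignment
the valve misalignment → the bypass filter overheating
the bypass filter overheating → the bypass actuator overheating
Length: 4 steps.

the upstream coupling leak → the inlet actuator wear → the valve misalignment → the bypass filter overheating → the bypass actuator overheating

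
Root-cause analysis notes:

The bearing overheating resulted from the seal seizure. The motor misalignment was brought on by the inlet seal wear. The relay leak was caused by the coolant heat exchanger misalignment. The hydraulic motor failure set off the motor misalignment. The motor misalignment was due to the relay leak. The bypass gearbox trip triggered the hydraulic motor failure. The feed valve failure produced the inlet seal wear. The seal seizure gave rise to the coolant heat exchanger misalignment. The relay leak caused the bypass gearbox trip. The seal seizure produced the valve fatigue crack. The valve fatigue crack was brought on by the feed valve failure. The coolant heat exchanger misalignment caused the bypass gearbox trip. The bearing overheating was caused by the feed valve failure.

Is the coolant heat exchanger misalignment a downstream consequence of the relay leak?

No

The relay leak leads to the bypass gearbox trip, the hydraulic motor failure, the motor misalignment; the coolant heat exchanger misalignment is not among them.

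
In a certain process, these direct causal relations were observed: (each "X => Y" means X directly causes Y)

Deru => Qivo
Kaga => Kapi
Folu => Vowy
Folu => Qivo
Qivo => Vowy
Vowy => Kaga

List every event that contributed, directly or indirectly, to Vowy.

Deru, Folu, Qivo

Immediate causes of Vowy: Folu, Qivo.
Further upstream: Deru.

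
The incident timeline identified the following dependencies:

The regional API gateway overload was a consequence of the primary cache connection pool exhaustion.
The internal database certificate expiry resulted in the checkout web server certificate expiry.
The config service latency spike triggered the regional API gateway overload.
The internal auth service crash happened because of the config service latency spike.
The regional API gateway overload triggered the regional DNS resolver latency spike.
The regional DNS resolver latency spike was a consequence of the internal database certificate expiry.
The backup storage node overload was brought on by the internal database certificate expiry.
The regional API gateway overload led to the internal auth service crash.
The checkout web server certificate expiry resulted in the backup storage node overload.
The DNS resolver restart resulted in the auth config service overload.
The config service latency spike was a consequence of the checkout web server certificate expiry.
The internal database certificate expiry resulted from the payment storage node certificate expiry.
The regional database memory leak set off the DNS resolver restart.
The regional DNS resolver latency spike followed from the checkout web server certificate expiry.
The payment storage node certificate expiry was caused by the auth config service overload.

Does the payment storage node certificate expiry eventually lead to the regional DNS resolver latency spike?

There is a causal chain: the payment storage node certificate expiry → the internal database certificate expiry → the regional DNS resolver latency spike.

Yes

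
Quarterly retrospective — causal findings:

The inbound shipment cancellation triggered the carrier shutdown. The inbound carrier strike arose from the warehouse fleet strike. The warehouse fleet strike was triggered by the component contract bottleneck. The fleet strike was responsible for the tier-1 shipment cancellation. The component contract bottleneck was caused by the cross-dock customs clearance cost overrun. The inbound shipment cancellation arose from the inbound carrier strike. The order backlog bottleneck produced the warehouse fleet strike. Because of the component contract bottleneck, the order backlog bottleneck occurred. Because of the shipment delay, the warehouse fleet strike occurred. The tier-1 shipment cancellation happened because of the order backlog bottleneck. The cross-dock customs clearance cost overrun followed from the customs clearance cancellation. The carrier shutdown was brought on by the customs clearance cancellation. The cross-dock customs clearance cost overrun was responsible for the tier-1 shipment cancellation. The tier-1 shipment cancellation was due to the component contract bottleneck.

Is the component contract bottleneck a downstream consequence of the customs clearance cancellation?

There is a causal chain: the customs clearance cancellation → the cross-dock customs clearance cost overrun → the component contract bottleneck.

Yes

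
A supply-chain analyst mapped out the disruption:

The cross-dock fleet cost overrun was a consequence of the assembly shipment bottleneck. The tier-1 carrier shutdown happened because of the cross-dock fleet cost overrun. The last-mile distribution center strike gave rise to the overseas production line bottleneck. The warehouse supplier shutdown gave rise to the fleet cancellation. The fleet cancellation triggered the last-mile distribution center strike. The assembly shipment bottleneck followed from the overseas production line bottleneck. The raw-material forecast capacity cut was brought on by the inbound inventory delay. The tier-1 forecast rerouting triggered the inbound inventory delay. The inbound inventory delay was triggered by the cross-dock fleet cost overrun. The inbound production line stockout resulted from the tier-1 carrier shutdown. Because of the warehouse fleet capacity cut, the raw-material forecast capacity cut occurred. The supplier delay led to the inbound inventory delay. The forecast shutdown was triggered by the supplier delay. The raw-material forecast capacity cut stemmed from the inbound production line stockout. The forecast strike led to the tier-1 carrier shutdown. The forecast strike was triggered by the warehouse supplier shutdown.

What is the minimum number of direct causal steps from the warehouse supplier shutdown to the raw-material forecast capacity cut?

Shortest chain: the warehouse supplier shutdown → the forecast strike → the tier-1 carrier shutdown → the inbound production line stockout → the raw-material forecast capacity cut.

4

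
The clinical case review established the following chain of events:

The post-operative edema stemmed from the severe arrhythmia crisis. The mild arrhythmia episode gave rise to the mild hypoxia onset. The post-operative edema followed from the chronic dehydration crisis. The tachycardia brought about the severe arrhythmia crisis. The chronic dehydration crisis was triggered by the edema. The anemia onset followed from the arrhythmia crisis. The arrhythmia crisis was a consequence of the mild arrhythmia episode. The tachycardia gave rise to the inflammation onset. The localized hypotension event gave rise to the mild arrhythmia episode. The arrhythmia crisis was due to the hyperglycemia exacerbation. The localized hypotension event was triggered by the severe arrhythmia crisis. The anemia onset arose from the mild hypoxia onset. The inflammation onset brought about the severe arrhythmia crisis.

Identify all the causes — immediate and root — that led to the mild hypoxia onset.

Immediate cause of the mild hypoxia onset: the mild arrhythmia episode.
Further upstream: the tachycardia, the inflammation onset, the severe arrhythmia crisis, the localized hypotension event.

the inflammation onset, the localized hypotension event, the mild arrhythmia episode, the severe arrhythmia crisis, the tachycardia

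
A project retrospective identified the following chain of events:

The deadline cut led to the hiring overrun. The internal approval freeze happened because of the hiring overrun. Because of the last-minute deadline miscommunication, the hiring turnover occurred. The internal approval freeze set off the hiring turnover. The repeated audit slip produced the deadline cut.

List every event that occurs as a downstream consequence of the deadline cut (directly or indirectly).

the hiring overrun, the hiring turnover, the internal approval freeze

Direct effects: the hiring overrun.
2 steps out: the internal approval freeze.
3 steps out: the hiring turnover.
Not reachable from it: the repeated audit slip, the last-minute deadline miscommunication.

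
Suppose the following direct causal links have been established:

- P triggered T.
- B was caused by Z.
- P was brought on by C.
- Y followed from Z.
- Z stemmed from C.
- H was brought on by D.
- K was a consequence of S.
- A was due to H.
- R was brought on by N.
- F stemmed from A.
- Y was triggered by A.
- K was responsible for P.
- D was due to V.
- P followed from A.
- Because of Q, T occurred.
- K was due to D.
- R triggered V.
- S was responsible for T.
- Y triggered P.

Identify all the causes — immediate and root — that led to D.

N, R, V

Immediate cause of D: V.
Further upstream: N, R.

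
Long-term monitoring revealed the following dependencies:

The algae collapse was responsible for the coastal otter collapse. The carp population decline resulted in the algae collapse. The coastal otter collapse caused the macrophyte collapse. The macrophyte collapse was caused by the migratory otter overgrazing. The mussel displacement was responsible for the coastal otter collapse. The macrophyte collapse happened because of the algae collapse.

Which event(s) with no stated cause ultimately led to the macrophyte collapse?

Tracing upstream from the macrophyte collapse: the macrophyte collapse ← the algae collapse ← the carp population decline.
A separate upstream branch: the macrophyte collapse ← the coastal otter collapse ← the mussel displacement.
A separate upstream branch: the macrophyte collapse ← the migratory otter overgrazing.
Each of those chain origins has no stated cause.

the carp population decline, the migratory otter overgrazing, the mussel displacement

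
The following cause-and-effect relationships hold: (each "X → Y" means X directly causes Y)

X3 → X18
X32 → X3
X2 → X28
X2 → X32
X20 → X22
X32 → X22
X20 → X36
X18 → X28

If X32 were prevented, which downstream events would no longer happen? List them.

X18, X3

Downstream of X32: X3, X18, X22, X28.
Of those, still caused via another path: X22, X28.
The remainder have no surviving cause.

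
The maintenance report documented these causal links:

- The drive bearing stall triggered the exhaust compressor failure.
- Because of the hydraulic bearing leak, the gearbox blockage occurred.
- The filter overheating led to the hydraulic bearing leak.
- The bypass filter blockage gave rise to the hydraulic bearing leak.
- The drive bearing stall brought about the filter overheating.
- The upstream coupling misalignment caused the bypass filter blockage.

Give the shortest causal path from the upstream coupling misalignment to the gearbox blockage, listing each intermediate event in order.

the upstream coupling misalignment → the bypass filter blockage
the bypass filter blockage → the hydraulic bearing leak
the hydraulic bearing leak → the gearbox blockage
Length: 3 steps.

the upstream coupling misalignment → the bypass filter blockage → the hydraulic bearing leak → the gearbox blockage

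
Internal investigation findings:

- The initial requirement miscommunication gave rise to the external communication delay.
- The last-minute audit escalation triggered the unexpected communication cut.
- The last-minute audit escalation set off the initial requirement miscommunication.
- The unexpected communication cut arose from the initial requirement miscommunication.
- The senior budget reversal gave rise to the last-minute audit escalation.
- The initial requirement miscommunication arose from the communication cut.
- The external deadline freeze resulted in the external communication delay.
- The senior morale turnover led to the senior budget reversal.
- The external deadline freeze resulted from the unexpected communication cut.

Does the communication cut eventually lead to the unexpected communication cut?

Yes

There is a causal chain: the communication cut → the initial requirement miscommunication → the unexpected communication cut.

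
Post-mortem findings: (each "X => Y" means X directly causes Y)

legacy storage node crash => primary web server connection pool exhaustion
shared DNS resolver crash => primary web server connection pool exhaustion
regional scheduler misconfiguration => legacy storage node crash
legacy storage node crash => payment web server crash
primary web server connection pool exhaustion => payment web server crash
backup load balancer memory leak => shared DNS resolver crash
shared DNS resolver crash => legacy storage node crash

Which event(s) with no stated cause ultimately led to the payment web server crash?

the backup load balancer memory leak, the regional scheduler misconfiguration

Tracing upstream from the payment web server crash: the payment web server crash ← the legacy storage node crash ← the shared DNS resolver crash ← the backup load balancer memory leak.
A separate upstream branch: the payment web server crash ← the legacy storage node crash ← the regional scheduler misconfiguration.
Each of those chain origins has no stated cause.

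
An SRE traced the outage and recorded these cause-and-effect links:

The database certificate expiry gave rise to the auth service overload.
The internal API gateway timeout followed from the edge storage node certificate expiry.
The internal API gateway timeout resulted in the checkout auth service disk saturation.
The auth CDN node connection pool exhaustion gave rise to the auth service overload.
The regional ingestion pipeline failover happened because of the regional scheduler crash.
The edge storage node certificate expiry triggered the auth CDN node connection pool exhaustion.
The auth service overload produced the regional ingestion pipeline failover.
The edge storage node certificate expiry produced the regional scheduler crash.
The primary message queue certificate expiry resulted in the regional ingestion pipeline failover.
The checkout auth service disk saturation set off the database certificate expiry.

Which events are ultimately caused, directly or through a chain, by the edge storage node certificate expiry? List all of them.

the auth CDN node connection pool exhaustion, the auth service overload, the checkout auth service disk saturation, the database certificate expiry, the internal API gateway timeout, the regional ingestion pipeline failover, the regional scheduler crash

Direct effects: the auth CDN node connection pool exhaustion, the regional scheduler crash, the internal API gateway timeout.
2 steps out: the checkout auth service disk saturation, the auth service overload, the regional ingestion pipeline failover.
3 steps out: the database certificate expiry.
Not reachable from it: the primary message queue certificate expiry.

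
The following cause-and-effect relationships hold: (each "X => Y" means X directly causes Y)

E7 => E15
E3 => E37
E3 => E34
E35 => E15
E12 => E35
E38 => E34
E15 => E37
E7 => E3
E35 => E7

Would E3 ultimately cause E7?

No

E3 leads to E37, E34; E7 is not among them.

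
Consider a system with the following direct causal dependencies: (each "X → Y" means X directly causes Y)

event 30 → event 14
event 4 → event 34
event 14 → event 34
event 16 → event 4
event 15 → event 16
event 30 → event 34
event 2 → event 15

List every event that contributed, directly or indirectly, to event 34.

Immediate causes of event 34: event 4, event 30, event 14.
Further upstream: event 2, event 15, event 16.

event 14, event 15, event 16, event 2, event 30, event 4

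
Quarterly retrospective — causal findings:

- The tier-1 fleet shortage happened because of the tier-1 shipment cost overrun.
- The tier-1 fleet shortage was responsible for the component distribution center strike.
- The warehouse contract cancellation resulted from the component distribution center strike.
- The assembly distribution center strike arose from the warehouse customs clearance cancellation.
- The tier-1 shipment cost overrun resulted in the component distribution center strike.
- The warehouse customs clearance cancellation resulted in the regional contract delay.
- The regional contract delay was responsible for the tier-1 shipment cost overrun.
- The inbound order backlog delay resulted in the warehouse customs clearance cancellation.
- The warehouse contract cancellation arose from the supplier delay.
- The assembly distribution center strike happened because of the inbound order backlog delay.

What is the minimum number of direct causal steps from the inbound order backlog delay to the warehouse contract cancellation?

5

Shortest chain: the inbound order backlog delay → the warehouse customs clearance cancellation → the regional contract delay → the tier-1 shipment cost overrun → the component distribution center strike → the warehouse contract cancellation.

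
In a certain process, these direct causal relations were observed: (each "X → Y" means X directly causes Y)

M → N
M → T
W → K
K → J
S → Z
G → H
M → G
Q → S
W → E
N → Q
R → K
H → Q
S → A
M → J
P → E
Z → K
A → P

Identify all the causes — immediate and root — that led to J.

G, H, K, M, N, Q, R, S, W, Z

Immediate causes of J: M, K.
Further upstream: G, H, N, R, Q, S, W, Z.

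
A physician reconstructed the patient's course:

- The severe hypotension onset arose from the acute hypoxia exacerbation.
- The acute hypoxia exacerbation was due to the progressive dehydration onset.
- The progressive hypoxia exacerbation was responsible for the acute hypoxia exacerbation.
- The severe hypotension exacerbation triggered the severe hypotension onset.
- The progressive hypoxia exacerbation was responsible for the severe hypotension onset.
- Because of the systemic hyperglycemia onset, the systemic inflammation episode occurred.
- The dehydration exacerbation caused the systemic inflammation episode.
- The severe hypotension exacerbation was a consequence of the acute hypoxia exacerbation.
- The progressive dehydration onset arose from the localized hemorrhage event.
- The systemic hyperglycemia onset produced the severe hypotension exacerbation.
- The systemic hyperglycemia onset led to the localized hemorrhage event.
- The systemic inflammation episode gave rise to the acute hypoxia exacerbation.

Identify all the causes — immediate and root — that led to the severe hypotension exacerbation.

Immediate causes of the severe hypotension exacerbation: the systemic hyperglycemia onset, the acute hypoxia exacerbation.
Further upstream: the dehydration exacerbation, the systemic inflammation episode, the localized hemorrhage event, the progressive dehydration onset, the progressive hypoxia exacerbation.

the acute hypoxia exacerbation, the dehydration exacerbation, the localized hemorrhage event, the progressive dehydration onset, the progressive hypoxia exacerbation, the systemic hyperglycemia onset, the systemic inflammation episode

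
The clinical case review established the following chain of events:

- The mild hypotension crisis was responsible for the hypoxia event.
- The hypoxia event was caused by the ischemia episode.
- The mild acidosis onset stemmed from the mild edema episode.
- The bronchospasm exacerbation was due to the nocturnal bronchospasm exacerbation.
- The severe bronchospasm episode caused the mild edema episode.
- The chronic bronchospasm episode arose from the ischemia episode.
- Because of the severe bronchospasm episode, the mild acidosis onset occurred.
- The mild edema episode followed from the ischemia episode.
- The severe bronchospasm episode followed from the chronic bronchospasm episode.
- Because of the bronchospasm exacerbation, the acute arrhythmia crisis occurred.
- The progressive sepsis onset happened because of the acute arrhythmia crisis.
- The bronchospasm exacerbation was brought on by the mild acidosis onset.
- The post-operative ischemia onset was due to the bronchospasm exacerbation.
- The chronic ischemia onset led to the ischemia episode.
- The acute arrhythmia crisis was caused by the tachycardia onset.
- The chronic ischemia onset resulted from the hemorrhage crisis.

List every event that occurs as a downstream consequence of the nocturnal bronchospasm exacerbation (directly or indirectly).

Direct effects: the bronchospasm exacerbation.
2 steps out: the post-operative ischemia onset, the acute arrhythmia crisis.
3 steps out: the progressive sepsis onset.
Not reachable from it: the hemorrhage crisis, the chronic ischemia onset, the ischemia episode, the chronic bronchospasm episode, the severe bronchospasm episode, the mild hypotension crisis, the mild edema episode, the mild acidosis onset, the hypoxia event, the tachycardia onset.

the acute arrhythmia crisis, the bronchospasm exacerbation, the post-operative ischemia onset, the progressive sepsis onset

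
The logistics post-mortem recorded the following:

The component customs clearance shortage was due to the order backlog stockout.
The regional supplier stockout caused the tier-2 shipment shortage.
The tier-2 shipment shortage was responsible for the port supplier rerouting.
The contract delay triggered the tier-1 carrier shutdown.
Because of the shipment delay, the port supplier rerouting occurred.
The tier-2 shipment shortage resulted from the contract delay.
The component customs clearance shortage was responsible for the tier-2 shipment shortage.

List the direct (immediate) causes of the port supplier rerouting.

the shipment delay, the tier-2 shipment shortage

Upstream contributors include the order backlog stockout, the component customs clearance shortage, the contract delay, the regional supplier stockout, but only the shipment delay, the tier-2 shipment shortage feed directly into the port supplier rerouting.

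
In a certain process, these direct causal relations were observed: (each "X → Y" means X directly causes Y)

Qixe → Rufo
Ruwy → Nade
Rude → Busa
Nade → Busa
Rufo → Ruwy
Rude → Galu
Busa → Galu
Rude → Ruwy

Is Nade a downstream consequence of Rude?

Yes

There is a causal chain: Rude → Ruwy → Nade.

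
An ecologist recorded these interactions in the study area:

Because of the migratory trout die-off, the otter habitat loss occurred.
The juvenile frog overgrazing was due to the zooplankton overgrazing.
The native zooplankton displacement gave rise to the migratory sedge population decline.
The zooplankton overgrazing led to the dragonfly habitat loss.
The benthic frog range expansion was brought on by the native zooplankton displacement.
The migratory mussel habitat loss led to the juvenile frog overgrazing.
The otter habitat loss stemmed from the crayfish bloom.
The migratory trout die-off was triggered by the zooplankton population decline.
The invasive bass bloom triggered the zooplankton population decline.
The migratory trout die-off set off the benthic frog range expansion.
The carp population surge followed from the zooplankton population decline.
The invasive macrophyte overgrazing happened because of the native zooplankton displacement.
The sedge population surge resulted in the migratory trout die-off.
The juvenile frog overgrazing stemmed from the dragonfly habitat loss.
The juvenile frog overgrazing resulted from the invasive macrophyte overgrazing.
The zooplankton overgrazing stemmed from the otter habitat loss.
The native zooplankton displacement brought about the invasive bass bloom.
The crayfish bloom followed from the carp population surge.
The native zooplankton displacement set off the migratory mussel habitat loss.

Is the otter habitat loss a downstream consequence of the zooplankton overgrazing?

The zooplankton overgrazing leads to the dragonfly habitat loss, the juvenile frog overgrazing; the otter habitat loss is not among them.

No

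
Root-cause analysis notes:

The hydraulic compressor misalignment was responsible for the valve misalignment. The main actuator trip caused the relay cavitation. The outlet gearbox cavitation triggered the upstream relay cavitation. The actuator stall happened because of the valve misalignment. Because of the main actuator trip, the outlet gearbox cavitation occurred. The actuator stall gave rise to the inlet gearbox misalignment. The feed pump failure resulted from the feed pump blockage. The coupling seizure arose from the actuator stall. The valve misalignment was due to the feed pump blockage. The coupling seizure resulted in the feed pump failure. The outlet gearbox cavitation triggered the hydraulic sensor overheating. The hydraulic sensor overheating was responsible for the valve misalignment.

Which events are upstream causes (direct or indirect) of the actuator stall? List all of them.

the feed pump blockage, the hydraulic compressor misalignment, the hydraulic sensor overheating, the main actuator trip, the outlet gearbox cavitation, the valve misalignment

Immediate cause of the actuator stall: the valve misalignment.
Further upstream: the main actuator trip, the outlet gearbox cavitation, the hydraulic sensor overheating, the feed pump blockage, the hydraulic compressor misalignment.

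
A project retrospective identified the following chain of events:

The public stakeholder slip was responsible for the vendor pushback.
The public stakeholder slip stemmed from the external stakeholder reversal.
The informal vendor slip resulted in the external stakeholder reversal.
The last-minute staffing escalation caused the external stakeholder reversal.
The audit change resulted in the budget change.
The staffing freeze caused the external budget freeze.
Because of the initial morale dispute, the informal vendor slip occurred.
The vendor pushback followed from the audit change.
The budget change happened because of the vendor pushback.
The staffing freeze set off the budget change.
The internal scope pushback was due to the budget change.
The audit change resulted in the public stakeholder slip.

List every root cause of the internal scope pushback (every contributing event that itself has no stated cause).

the audit change, the initial morale dispute, the last-minute staffing escalation, the staffing freeze

Tracing upstream from the internal scope pushback: the internal scope pushback ← the budget change ← the staffing freeze.
A separate upstream branch: the internal scope pushback ← the budget change ← the vendor pushback ← the public stakeholder slip ← the external stakeholder reversal ← the informal vendor slip ← the initial morale dispute.
A separate upstream branch: the internal scope pushback ← the budget change ← the vendor pushback ← the public stakeholder slip ← the external stakeholder reversal ← the last-minute staffing escalation.
A separate upstream branch: the internal scope pushback ← the budget change ← the audit change.
Each of those chain origins has no stated cause.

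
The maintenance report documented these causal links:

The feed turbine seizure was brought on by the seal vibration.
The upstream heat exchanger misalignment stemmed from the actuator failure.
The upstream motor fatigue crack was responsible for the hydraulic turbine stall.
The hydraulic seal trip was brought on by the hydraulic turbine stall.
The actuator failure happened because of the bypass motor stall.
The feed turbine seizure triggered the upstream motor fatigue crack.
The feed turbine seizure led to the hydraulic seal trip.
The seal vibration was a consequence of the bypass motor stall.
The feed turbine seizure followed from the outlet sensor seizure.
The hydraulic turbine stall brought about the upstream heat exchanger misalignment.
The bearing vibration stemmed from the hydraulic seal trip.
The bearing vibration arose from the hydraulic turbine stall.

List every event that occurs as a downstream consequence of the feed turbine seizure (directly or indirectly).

the bearing vibration, the hydraulic seal trip, the hydraulic turbine stall, the upstream heat exchanger misalignment, the upstream motor fatigue crack

Direct effects: the upstream motor fatigue crack, the hydraulic seal trip.
2 steps out: the hydraulic turbine stall, the bearing vibration.
3 steps out: the upstream heat exchanger misalignment.
Not reachable from it: the bypass motor stall, the seal vibration, the actuator failure, the outlet sensor seizure.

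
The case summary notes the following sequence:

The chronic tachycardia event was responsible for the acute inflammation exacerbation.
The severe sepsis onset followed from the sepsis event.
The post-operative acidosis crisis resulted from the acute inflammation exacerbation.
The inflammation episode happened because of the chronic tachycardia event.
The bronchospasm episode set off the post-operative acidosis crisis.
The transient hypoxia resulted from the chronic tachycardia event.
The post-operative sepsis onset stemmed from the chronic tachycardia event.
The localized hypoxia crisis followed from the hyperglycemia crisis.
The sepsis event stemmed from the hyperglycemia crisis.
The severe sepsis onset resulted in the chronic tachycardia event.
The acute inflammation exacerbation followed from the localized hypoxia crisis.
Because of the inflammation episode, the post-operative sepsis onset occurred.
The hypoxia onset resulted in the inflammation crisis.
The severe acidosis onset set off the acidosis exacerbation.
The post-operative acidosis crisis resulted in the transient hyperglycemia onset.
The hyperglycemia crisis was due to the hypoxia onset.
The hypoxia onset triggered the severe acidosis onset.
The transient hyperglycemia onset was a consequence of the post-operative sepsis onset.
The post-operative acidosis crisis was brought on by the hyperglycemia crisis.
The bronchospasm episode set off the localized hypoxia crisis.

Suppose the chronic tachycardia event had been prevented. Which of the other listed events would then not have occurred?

Downstream of the chronic tachycardia event: the transient hypoxia, the acute inflammation exacerbation, the post-operative acidosis crisis, the inflammation episode, the post-operative sepsis onset, the transient hyperglycemia onset.
Of those, still caused via another path: the acute inflammation exacerbation, the post-operative acidosis crisis, the transient hyperglycemia onset.
The remainder have no surviving cause.

the inflammation episode, the post-operative sepsis onset, the transient hypoxia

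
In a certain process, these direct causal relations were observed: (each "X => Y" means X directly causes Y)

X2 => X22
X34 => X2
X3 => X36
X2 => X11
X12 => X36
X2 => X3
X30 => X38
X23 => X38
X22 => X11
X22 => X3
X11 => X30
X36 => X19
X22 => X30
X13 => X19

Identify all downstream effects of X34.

Direct effects: X2.
2 steps out: X22, X11, X3.
3 steps out: X30, X36.
4 steps out: X38, X19.
Not reachable from it: X12, X23, X13.

X11, X19, X2, X22, X3, X30, X36, X38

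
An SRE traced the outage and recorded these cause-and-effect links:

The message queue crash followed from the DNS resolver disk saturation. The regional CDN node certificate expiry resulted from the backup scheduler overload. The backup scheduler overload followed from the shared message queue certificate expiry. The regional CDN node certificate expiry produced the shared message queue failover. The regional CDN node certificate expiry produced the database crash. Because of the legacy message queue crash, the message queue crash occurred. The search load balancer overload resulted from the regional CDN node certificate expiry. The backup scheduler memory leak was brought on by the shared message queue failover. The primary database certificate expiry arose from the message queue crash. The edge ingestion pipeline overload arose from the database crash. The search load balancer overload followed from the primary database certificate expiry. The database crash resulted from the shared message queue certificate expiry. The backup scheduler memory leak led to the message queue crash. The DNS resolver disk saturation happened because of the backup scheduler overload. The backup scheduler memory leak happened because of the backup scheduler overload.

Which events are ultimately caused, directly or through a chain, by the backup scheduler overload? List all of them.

the DNS resolver disk saturation, the backup scheduler memory leak, the database crash, the edge ingestion pipeline overload, the message queue crash, the primary database certificate expiry, the regional CDN node certificate expiry, the search load balancer overload, the shared message queue failover

Direct effects: the regional CDN node certificate expiry, the backup scheduler memory leak, the DNS resolver disk saturation.
2 steps out: the database crash, the shared message queue failover, the message queue crash, the search load balancer overload.
3 steps out: the edge ingestion pipeline overload, the primary database certificate expiry.
Not reachable from it: the shared message queue certificate expiry, the legacy message queue crash.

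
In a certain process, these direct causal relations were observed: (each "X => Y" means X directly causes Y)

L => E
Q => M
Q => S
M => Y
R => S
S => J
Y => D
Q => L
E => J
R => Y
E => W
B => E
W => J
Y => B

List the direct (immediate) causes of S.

Q, R

Q, R → S with nothing further upstream stated.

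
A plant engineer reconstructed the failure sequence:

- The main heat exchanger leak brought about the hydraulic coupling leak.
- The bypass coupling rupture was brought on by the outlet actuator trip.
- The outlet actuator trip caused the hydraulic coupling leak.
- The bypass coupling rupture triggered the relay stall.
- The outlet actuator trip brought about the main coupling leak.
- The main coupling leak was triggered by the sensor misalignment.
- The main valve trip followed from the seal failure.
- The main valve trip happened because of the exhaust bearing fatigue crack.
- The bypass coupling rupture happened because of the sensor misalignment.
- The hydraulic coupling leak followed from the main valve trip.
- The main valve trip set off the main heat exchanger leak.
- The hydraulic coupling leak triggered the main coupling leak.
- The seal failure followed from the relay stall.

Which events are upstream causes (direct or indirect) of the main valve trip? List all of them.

the bypass coupling rupture, the exhaust bearing fatigue crack, the outlet actuator trip, the relay stall, the seal failure, the sensor misalignment

Immediate causes of the main valve trip: the exhaust bearing fatigue crack, the seal failure.
Further upstream: the sensor misalignment, the outlet actuator trip, the bypass coupling rupture, the relay stall.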